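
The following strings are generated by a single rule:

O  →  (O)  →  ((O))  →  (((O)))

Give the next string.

Each term wraps the previous one in ( on the left and ) on the right.
Applying this once more to (((O))):

((((O))))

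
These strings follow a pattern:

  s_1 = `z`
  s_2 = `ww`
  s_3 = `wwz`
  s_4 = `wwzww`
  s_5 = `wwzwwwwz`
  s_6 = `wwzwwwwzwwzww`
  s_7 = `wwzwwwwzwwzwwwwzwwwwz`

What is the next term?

wwzwwwwzwwzwwwwzwwwwzwwzwwwwzwwzww

Each term (from the third on) is the previous term followed by the one before it: term 3 = ww·z = wwz.
So term 8 is wwzwwwwzwwzwwwwzwwwwz·wwzwwwwzwwzww.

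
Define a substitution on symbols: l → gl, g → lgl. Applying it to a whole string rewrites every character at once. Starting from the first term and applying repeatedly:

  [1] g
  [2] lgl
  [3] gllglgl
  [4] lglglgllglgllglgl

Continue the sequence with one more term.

Applying the rule to each of the 17 symbols of lglglgllglgllglgl gives the pieces gl lgl gl lgl gl lgl gl gl lgl gl lgl gl gl lgl gl lgl gl, which concatenate to the answer.

gllglgllglgllglglgllglgllglglgllglgllglgl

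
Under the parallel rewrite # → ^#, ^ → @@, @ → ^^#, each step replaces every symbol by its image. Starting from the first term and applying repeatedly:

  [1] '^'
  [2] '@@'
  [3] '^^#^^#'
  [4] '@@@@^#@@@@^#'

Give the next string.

Rewriting each symbol of @@@@^#@@@@^#: @→^^#, @→^^#, @→^^#, @→^^#, ^→@@, #→^#, @→^^#, @→^^#, @→^^#, @→^^#, ^→@@, #→^#, which concatenates to ^^# ^^# ^^# ^^# @@ ^# ^^# ^^# ^^# ^^# @@ ^#.

^^#^^#^^#^^#@@^#^^#^^#^^#^^#@@^#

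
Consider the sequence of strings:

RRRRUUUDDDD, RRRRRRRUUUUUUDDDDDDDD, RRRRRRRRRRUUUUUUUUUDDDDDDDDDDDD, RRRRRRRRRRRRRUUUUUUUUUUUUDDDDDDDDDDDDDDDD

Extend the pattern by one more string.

RRRRRRRRRRRRRRRRUUUUUUUUUUUUUUUDDDDDDDDDDDDDDDDDDDD

Each string has the form R^{3n+1} U^{3n} D^{4n} (n = 1, 2, …).
Setting n = 5 gives 16, 15, 20 characters in each block.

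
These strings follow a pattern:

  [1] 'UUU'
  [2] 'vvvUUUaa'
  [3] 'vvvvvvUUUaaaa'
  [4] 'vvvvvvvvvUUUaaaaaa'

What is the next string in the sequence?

vvvvvvvvvvvvUUUaaaaaaaa

s(k+1) = vvv·s(k)·aa, so each term gains vvv as a prefix and aa as a suffix.
So the next term is vvv·vvvvvvvvvUUUaaaaaa·aa.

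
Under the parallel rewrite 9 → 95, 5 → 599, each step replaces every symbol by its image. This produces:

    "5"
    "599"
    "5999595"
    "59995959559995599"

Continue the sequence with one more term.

59995959559995599955995999595955995999595

φ(59995959559995599) expands symbol-by-symbol to 599 95 95 95 599 95 599 95 599 599 95 95 95 599 599 95 95; joining the 17 pieces gives the next term.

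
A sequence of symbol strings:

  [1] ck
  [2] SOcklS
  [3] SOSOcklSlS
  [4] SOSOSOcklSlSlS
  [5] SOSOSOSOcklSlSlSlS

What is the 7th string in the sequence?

Each term wraps the previous one in SO on the left and lS on the right.
From SOSOSOSOcklSlSlSlS, 2 further steps: SOSOSOSOcklSlSlSlS → SOSOSOSOSOcklSlSlSlSlS → (answer).

SOSOSOSOSOSOcklSlSlSlSlSlS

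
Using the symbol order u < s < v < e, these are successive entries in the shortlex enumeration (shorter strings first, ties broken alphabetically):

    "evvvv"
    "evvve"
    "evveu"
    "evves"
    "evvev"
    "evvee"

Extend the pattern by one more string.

Treat evvee as a base-4 numeral over the given alphabet and add one, carrying through any trailing e's.

eveuu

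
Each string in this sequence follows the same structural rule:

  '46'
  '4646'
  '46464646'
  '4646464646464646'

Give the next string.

Each string is two copies of the previous one concatenated.
So the next term is two copies of 4646464646464646.

46464646464646464646464646464646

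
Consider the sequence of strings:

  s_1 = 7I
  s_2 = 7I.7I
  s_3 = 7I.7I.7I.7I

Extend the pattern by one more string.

Every step duplicates the string with '.' between the halves.
So the next term is two copies of 7I.7I.7I.7I with '.' between the halves.

7I.7I.7I.7I.7I.7I.7I.7I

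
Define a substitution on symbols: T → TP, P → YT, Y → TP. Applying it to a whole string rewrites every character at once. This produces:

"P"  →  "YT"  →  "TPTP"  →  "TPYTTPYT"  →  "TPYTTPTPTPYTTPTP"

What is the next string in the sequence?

Rewriting the 16 symbols of TPYTTPTPTPYTTPTP one by one yields TP YT TP TP TP YT TP YT TP YT TP TP TP YT TP YT; concatenated:

TPYTTPTPTPYTTPYTTPYTTPTPTPYTTPYT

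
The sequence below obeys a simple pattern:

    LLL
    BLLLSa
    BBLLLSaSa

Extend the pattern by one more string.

Every step adds B to the front and Sa to the end of the previous string.
Applying this once more to BBLLLSaSa:

BBBLLLSaSaSa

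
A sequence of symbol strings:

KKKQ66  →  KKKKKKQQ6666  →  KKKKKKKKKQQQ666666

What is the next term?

KKKKKKKKKKKKQQQQ66666666

Term n consists of 3n K's, followed by n Q's, followed by 2n 6's (n = 1, 2, …).
For the next term, n = 4, so the run lengths are 12, 4, 8.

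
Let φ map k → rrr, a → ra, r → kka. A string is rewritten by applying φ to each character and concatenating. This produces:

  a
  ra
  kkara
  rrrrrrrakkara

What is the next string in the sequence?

Applying the rule to each of the 13 symbols of rrrrrrrakkara gives the pieces kka kka kka kka kka kka kka ra rrr rrr ra kka ra, which concatenate to the answer.

kkakkakkakkakkakkakkararrrrrrrakkara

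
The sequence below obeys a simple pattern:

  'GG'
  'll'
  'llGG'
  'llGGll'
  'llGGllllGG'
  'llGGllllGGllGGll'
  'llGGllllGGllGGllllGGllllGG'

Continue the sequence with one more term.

Each term (from the third on) is the previous term followed by the one before it: term 3 = ll·GG = llGG.
The next term joins llGGllllGGllGGllllGGllllGG and llGGllllGGllGGll.

llGGllllGGllGGllllGGllllGGllGGllllGGllGGll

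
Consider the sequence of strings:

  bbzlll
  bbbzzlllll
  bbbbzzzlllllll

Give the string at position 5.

bbbbbbzzzzzlllllllllll

Each string has the form b^{n+1} z^{n} l^{2n+1} (n = 1, 2, …).
For term 5, n = 5, so the run lengths are 6, 5, 11.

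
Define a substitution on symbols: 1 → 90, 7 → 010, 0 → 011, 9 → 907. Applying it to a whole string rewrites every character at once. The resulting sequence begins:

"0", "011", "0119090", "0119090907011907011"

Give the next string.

011909090701190701190701101001190909070110100119090

Applying the rule to each of the 19 symbols of 0119090907011907011 gives the pieces 011 90 90 907 011 907 011 907 011 010 011 90 90 907 011 010 011 90 90, which concatenate to the answer.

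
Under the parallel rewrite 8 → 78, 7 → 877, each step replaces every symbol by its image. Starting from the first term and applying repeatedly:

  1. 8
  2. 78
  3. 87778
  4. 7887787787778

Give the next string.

Rewriting the 13 symbols of 7887787787778 one by one yields 877 78 78 877 877 78 877 877 78 877 877 877 78; concatenated:

8777878877877788778777887787787778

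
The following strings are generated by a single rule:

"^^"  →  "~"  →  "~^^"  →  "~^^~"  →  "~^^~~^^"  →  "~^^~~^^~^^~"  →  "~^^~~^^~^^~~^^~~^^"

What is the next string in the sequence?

~^^~~^^~^^~~^^~~^^~^^~~^^~^^~

Each term (from the third on) is the previous term followed by the one before it: term 3 = ~·^^ = ~^^.
Continuing: ~^^~~^^~^^~~^^~~^^ · ~^^~~^^~^^~ gives term 8.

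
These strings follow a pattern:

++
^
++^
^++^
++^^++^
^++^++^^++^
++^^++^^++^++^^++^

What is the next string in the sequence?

From term 3 onward, concatenate the second-to-last term with the last: ++·^ = ++^, ^·++^ = ^++^, …
Continuing: ^++^++^^++^ · ++^^++^^++^++^^++^ gives term 8.

^++^++^^++^++^^++^^++^++^^++^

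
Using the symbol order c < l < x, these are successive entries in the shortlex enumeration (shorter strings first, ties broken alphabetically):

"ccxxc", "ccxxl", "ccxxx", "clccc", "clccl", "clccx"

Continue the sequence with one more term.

clclc

The successor of clccx increments the rightmost position that isn't already x and resets every position after it to c.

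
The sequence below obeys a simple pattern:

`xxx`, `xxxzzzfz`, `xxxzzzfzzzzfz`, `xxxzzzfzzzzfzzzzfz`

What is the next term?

The strings grow by a fixed suffix zzzfz each time.
One more step from xxxzzzfzzzzfzzzzfz gives the answer.

xxxzzzfzzzzfzzzzfzzzzfz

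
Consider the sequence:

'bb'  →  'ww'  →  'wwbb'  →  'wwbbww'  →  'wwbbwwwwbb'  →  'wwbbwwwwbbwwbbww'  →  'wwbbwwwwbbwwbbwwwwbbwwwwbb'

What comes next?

This is a Fibonacci-style word recurrence s(k) = s(k−1)·s(k−2): e.g. ww·bb = wwbb.
So term 8 is wwbbwwwwbbwwbbwwwwbbwwwwbb·wwbbwwwwbbwwbbww.

wwbbwwwwbbwwbbwwwwbbwwwwbbwwbbwwwwbbwwbbww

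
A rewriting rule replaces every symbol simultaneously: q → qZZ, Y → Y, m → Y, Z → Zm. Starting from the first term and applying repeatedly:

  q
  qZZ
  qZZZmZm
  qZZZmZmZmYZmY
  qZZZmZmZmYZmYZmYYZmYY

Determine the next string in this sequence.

Replace each of the 21 characters of qZZZmZmZmYZmYZmYYZmYY in place — qZZ Zm Zm Zm Y Zm Y Zm Y Y Zm Y Y Zm Y Y Y Zm Y Y Y — and concatenate.

qZZZmZmZmYZmYZmYYZmYYZmYYYZmYYY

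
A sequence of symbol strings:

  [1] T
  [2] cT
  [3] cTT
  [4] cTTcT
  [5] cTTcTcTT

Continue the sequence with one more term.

cTTcTcTTcTTcT

Each term (from the third on) is the previous term followed by the one before it: term 3 = cT·T = cTT.
So term 6 is cTTcTcTT·cTTcT.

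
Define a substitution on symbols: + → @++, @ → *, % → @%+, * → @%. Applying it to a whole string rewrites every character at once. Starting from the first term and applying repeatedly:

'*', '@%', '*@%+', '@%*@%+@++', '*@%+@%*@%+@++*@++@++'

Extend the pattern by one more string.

Replace each of the 20 characters of *@%+@%*@%+@++*@++@++ in place — @% * @%+ @++ * @%+ @% * @%+ @++ * @++ @++ @% * @++ @++ * @++ @++ — and concatenate.

@%*@%+@++*@%+@%*@%+@++*@++@++@%*@++@++*@++@++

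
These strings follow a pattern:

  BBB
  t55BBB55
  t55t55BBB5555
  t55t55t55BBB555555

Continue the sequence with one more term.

t55t55t55t55BBB55555555

Each term wraps the previous one in t55 on the left and 55 on the right.
So the next term is t55·t55t55t55BBB555555·55.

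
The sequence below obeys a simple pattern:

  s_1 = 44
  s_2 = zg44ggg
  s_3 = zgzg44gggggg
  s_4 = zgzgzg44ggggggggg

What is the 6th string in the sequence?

zgzgzgzgzg44ggggggggggggggg

Every step adds zg to the front and ggg to the end of the previous string.
From zgzgzg44ggggggggg, 2 further steps: zgzgzg44ggggggggg → zgzgzgzg44gggggggggggg → (answer).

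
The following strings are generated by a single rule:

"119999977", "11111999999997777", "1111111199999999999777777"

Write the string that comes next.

111111111119999999999999977777777

Term n consists of 3n-1 1's, followed by 3n+2 9's, followed by 2n 7's (n = 1, 2, …).
For the next term, n = 4, so the run lengths are 11, 14, 8.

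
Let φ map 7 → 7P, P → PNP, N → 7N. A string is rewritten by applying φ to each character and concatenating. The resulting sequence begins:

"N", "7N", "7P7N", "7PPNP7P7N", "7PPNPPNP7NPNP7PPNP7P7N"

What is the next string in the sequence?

Rewriting the 22 symbols of 7PPNPPNP7NPNP7PPNP7P7N one by one yields 7P PNP PNP 7N PNP PNP 7N PNP 7P 7N PNP 7N PNP 7P PNP PNP 7N PNP 7P PNP 7P 7N; concatenated:

7PPNPPNP7NPNPPNP7NPNP7P7NPNP7NPNP7PPNPPNP7NPNP7PPNP7P7N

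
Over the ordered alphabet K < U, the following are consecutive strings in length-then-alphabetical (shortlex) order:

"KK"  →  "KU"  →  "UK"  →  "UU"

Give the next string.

After UU the length-2 strings are exhausted; the first length-3 string is 3 copies of K.

KKK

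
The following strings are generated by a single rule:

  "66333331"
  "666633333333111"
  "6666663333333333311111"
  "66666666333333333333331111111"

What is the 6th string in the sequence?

Reading off run lengths: 6 runs 2, 4, 6, 8; 3 runs 5, 8, 11, 14; 1 runs 1, 3, 5, 7 — each is linear in n (n = 1, 2, …).
For term 6, n = 6, so the run lengths are 12, 20, 11.

6666666666663333333333333333333311111111111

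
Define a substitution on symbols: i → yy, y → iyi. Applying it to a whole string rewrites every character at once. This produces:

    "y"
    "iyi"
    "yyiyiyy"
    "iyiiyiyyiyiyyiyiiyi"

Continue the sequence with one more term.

yyiyiyyyyiyiyyiyiiyiyyiyiyyiyiiyiyyiyiyyyyiyiyy

Applying the rule to each of the 19 symbols of iyiiyiyyiyiyyiyiiyi gives the pieces yy iyi yy yy iyi yy iyi iyi yy iyi yy iyi iyi yy iyi yy yy iyi yy, which concatenate to the answer.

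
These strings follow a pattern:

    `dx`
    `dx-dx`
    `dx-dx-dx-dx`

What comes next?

Every step duplicates the string with '-' between the halves.
One more doubling of dx-dx-dx-dx gives the answer.

dx-dx-dx-dx-dx-dx-dx-dx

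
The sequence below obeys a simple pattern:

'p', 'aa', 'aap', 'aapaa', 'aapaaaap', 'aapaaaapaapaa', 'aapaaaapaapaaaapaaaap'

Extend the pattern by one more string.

aapaaaapaapaaaapaaaapaapaaaapaapaa

This is a Fibonacci-style word recurrence s(k) = s(k−1)·s(k−2): e.g. aa·p = aap.
Continuing: aapaaaapaapaaaapaaaap · aapaaaapaapaa gives term 8.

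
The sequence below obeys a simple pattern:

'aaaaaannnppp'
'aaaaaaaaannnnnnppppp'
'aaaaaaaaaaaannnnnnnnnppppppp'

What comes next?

aaaaaaaaaaaaaaannnnnnnnnnnnppppppppp

Term n consists of 3n+3 a's, followed by 3n n's, followed by 2n+1 p's (n = 1, 2, …).
Setting n = 4 gives 15, 12, 9 characters in each block.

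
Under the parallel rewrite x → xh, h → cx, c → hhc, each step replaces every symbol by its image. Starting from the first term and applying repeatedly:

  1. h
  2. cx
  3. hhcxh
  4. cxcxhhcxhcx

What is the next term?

hhcxhhhcxhcxcxhhcxhcxhhcxh

Rewriting each symbol of cxcxhhcxhcx: c→hhc, x→xh, c→hhc, x→xh, h→cx, h→cx, c→hhc, x→xh, h→cx, c→hhc, x→xh, which concatenates to hhc xh hhc xh cx cx hhc xh cx hhc xh.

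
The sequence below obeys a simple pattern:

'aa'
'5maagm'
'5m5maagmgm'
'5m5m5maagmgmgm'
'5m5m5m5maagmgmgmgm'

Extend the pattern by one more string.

Each term wraps the previous one in 5m on the left and gm on the right.
So the next term is 5m·5m5m5m5maagmgmgmgm·gm.

5m5m5m5m5maagmgmgmgmgm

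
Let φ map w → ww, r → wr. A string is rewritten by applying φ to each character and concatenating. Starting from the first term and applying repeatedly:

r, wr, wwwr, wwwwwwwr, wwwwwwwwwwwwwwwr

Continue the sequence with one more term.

wwwwwwwwwwwwwwwwwwwwwwwwwwwwwwwr

Applying the rule to each of the 16 symbols of wwwwwwwwwwwwwwwr gives the pieces ww ww ww ww ww ww ww ww ww ww ww ww ww ww ww wr, which concatenate to the answer.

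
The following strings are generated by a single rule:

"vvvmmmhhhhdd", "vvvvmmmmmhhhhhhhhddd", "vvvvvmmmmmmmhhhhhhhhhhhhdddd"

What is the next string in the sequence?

vvvvvvmmmmmmmmmhhhhhhhhhhhhhhhhddddd

Term n consists of n+2 v's, followed by 2n+1 m's, followed by 4n h's, followed by n+1 d's (n = 1, 2, …).
At n = 4 the blocks have lengths 6, 9, 16, 5.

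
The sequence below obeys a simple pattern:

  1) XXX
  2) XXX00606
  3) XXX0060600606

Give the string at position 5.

The strings grow by a fixed suffix 00606 each time.
From XXX0060600606, 2 further steps: XXX0060600606 → XXX006060060600606 → (answer).

XXX00606006060060600606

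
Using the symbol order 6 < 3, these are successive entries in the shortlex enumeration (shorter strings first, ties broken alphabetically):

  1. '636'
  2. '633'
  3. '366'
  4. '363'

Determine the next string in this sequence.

The successor of 363 increments the rightmost position that isn't already 3 and resets every position after it to 6.

336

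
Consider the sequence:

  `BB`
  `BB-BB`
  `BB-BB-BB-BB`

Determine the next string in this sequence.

BB-BB-BB-BB-BB-BB-BB-BB

Every step duplicates the string with '-' between the halves.
So the next term is two copies of BB-BB-BB-BB with '-' between the halves.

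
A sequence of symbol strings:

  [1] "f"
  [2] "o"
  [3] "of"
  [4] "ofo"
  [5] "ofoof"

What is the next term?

From term 3 onward, concatenate the last term with the second-to-last: o·f = of, of·o = ofo, …
So term 6 is ofoof·ofo.

ofoofofo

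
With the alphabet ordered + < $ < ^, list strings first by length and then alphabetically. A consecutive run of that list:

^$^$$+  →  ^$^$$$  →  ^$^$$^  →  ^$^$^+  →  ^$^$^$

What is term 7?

Stepping forward 2 times from ^$^$^$: ^$^$^$ → ^$^$^^, then the target.

^$^^++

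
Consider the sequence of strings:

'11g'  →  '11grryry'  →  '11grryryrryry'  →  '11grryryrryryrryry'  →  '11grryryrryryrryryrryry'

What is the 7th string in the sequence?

Each term is the previous one with rryry appended.
From 11grryryrryryrryryrryry, 2 further steps: 11grryryrryryrryryrryry → 11grryryrryryrryryrryryrryry → (answer).

11grryryrryryrryryrryryrryryrryry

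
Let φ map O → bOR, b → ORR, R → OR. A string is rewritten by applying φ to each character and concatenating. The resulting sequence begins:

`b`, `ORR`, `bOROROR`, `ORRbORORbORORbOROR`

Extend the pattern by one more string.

Replace each of the 18 characters of ORRbORORbORORbOROR in place — bOR OR OR ORR bOR OR bOR OR ORR bOR OR bOR OR ORR bOR OR bOR OR — and concatenate.

bORORORORRbORORbORORORRbORORbORORORRbORORbOROR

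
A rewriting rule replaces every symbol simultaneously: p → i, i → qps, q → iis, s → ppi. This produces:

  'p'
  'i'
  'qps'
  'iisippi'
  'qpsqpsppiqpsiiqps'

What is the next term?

iisippiiisippiiiqpsiisippiqpsqpsiisippi

Replace each of the 17 characters of qpsqpsppiqpsiiqps in place — iis i ppi iis i ppi i i qps iis i ppi qps qps iis i ppi — and concatenate.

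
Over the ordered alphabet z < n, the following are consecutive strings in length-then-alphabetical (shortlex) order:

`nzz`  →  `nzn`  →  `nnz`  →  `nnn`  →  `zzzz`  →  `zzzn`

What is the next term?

zznz

The successor of zzzn increments the rightmost position that isn't already n and resets every position after it to z.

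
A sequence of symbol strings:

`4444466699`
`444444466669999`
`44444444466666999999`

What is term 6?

Reading off run lengths: 4 runs 5, 7, 9; 6 runs 3, 4, 5; 9 runs 2, 4, 6 — each is linear in n (n = 1, 2, …).
Setting n = 6 gives 15, 8, 12 characters in each block.

44444444444444466666666999999999999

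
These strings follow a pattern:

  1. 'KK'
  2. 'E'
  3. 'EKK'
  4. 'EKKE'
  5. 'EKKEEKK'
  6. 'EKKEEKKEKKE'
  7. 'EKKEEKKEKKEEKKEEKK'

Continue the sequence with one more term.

EKKEEKKEKKEEKKEEKKEKKEEKKEKKE

Each term (from the third on) is the previous term followed by the one before it: term 3 = E·KK = EKK.
Continuing: EKKEEKKEKKEEKKEEKK · EKKEEKKEKKE gives term 8.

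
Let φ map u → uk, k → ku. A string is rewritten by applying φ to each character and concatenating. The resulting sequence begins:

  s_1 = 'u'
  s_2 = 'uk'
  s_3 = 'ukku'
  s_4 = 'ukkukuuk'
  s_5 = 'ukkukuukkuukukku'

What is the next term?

Replace each of the 16 characters of ukkukuukkuukukku in place — uk ku ku uk ku uk uk ku ku uk uk ku uk ku ku uk — and concatenate.

ukkukuukkuukukkukuukukkuukkukuuk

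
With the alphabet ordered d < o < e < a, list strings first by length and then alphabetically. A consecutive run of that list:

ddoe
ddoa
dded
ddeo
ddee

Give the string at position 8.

ddao

Continuing the enumeration 3 steps past ddee: ddee → ddea → ddad → (answer).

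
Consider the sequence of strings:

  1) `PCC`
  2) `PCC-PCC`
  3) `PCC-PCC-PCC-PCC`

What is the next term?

Every step duplicates the string with '-' between the halves.
Doubling PCC-PCC-PCC-PCC with '-' between the halves:

PCC-PCC-PCC-PCC-PCC-PCC-PCC-PCC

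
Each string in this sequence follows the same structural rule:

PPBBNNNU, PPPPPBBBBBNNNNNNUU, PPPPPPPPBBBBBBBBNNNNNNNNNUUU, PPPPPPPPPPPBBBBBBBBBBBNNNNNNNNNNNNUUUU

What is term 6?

PPPPPPPPPPPPPPPPPBBBBBBBBBBBBBBBBBNNNNNNNNNNNNNNNNNNUUUUUU

The n-th term is 3n-1 P's then 3n-1 B's then 3n N's then n U's (n = 1, 2, …).
For term 6, n = 6, so the run lengths are 17, 17, 18, 6.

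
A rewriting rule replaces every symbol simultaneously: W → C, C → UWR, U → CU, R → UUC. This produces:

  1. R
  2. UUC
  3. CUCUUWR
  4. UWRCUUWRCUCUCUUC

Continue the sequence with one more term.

Rewriting the 16 symbols of UWRCUUWRCUCUCUUC one by one yields CU C UUC UWR CU CU C UUC UWR CU UWR CU UWR CU CU UWR; concatenated:

CUCUUCUWRCUCUCUUCUWRCUUWRCUUWRCUCUUWR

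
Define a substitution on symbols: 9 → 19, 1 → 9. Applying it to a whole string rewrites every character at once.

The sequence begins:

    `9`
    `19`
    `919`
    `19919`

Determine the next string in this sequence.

91919919

Rewriting each symbol of 19919: 1→9, 9→19, 9→19, 1→9, 9→19, which concatenates to 9 19 19 9 19.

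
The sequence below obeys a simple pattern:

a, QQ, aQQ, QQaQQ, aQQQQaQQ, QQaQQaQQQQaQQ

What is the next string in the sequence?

From term 3 onward, concatenate the second-to-last term with the last: a·QQ = aQQ, QQ·aQQ = QQaQQ, …
The next term joins aQQQQaQQ and QQaQQaQQQQaQQ.

aQQQQaQQQQaQQaQQQQaQQ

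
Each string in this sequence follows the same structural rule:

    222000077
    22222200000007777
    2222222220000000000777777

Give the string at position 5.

Reading off run lengths: 2 runs 3, 6, 9; 0 runs 4, 7, 10; 7 runs 2, 4, 6 — each is linear in n (n = 1, 2, …).
For term 5, n = 5, so the run lengths are 15, 16, 10.

22222222222222200000000000000007777777777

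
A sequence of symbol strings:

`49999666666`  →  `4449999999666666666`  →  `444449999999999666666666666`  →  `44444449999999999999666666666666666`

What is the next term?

Term n consists of 2n-1 4's, followed by 3n+1 9's, followed by 3n+3 6's (n = 1, 2, …).
For the next term, n = 5, so the run lengths are 9, 16, 18.

4444444449999999999999999666666666666666666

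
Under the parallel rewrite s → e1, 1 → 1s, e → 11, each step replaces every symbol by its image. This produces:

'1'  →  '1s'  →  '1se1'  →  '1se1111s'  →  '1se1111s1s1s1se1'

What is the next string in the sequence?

1se1111s1s1s1se11se11se11se1111s

Applying the rule to each of the 16 symbols of 1se1111s1s1s1se1 gives the pieces 1s e1 11 1s 1s 1s 1s e1 1s e1 1s e1 1s e1 11 1s, which concatenate to the answer.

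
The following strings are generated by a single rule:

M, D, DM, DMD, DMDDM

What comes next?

DMDDMDMD

From term 3 onward, concatenate the last term with the second-to-last: D·M = DM, DM·D = DMD, …
So term 6 is DMDDM·DMD.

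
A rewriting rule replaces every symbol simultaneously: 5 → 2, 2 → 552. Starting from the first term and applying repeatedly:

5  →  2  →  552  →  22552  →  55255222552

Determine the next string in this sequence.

225522255255255222552

Apply φ to 55255222552 symbol by symbol: 5→2, 5→2, 2→552, 5→2, 5→2, 2→552, 2→552, 2→552, 5→2, 5→2, 2→552; joined: 2 2 552 2 2 552 552 552 2 2 552.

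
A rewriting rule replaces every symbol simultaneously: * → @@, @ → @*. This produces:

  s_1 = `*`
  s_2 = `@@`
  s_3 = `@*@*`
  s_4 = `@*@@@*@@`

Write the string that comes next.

Rewriting each symbol of @*@@@*@@: @→@*, *→@@, @→@*, @→@*, @→@*, *→@@, @→@*, @→@*, which concatenates to @* @@ @* @* @* @@ @* @*.

@*@@@*@*@*@@@*@*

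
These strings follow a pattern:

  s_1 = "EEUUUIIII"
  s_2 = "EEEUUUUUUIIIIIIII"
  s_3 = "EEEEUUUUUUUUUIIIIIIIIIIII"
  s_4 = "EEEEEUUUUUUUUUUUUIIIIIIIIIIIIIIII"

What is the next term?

EEEEEEUUUUUUUUUUUUUUUIIIIIIIIIIIIIIIIIIII

The n-th term is n+1 E's then 3n U's then 4n I's (n = 1, 2, …).
At n = 5 the blocks have lengths 6, 15, 20.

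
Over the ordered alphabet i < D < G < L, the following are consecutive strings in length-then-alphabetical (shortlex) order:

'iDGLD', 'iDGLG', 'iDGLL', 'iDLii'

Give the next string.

iDLiD

The successor of iDLii increments the rightmost position that isn't already L and resets every position after it to i.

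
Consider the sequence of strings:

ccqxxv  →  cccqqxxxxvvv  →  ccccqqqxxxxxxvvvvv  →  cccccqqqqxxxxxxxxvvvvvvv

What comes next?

Reading off run lengths: c runs 2, 3, 4, 5; q runs 1, 2, 3, 4; x runs 2, 4, 6, 8; v runs 1, 3, 5, 7 — each is linear in n (n = 1, 2, …).
For the next term, n = 5, so the run lengths are 6, 5, 10, 9.

ccccccqqqqqxxxxxxxxxxvvvvvvvvv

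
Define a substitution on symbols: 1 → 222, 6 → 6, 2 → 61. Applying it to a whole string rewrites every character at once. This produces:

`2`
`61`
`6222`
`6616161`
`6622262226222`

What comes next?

6661616166161616616161

Applying the rule to each of the 13 symbols of 6622262226222 gives the pieces 6 6 61 61 61 6 61 61 61 6 61 61 61, which concatenate to the answer.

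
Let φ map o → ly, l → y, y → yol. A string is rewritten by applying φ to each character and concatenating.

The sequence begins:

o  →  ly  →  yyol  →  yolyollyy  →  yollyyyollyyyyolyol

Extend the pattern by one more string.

yollyyyyolyolyollyyyyolyolyolyollyyyollyy

Replace each of the 19 characters of yollyyyollyyyyolyol in place — yol ly y y yol yol yol ly y y yol yol yol yol ly y yol ly y — and concatenate.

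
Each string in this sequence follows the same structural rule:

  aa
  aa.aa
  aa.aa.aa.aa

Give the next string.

Every step duplicates the string with '.' between the halves.
So the next term is two copies of aa.aa.aa.aa with '.' between the halves.

aa.aa.aa.aa.aa.aa.aa.aa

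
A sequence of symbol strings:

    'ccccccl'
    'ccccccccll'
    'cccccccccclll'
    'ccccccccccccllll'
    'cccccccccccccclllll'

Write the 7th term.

cccccccccccccccccclllllll

Term n consists of 2n+2 c's, followed by n-1 l's, where the shown terms are n = 2, 3, 4, 5, 6.
At n = 8 the blocks have lengths 18, 7.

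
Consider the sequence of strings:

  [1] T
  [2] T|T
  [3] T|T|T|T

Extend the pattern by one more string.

T|T|T|T|T|T|T|T

Every step duplicates the string with '|' between the halves.
One more doubling of T|T|T|T gives the answer.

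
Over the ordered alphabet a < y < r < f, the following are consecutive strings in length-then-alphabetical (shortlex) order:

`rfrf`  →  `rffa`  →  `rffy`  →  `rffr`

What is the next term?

The successor of rffr increments the rightmost position that isn't already f and resets every position after it to a.

rfff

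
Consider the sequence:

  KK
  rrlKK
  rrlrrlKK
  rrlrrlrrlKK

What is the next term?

The strings grow by a fixed prefix rrl each time.
One more step from rrlrrlrrlKK gives the answer.

rrlrrlrrlrrlKK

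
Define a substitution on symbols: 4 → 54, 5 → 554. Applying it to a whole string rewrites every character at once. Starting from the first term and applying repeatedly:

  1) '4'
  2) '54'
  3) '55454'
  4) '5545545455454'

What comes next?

5545545455455454554545545545455454

Replace each of the 13 characters of 5545545455454 in place — 554 554 54 554 554 54 554 54 554 554 54 554 54 — and concatenate.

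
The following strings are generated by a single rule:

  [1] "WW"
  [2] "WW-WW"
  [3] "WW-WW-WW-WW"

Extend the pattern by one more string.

Each string is two copies of the previous one joined by '-'.
So the next term is two copies of WW-WW-WW-WW with '-' between the halves.

WW-WW-WW-WW-WW-WW-WW-WW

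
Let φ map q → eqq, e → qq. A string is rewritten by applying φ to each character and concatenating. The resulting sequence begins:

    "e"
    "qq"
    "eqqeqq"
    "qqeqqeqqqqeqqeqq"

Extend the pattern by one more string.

eqqeqqqqeqqeqqqqeqqeqqeqqeqqqqeqqeqqqqeqqeqq

Replace each of the 16 characters of qqeqqeqqqqeqqeqq in place — eqq eqq qq eqq eqq qq eqq eqq eqq eqq qq eqq eqq qq eqq eqq — and concatenate.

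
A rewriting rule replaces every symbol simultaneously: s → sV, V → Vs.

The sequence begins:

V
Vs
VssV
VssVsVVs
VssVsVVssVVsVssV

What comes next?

Rewriting the 16 symbols of VssVsVVssVVsVssV one by one yields Vs sV sV Vs sV Vs Vs sV sV Vs Vs sV Vs sV sV Vs; concatenated:

VssVsVVssVVsVssVsVVsVssVVssVsVVs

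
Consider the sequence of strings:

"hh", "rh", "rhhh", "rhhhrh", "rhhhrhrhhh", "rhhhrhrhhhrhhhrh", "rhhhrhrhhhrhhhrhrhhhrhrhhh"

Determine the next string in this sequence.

rhhhrhrhhhrhhhrhrhhhrhrhhhrhhhrhrhhhrhhhrh

This is a Fibonacci-style word recurrence s(k) = s(k−1)·s(k−2): e.g. rh·hh = rhhh.
Continuing: rhhhrhrhhhrhhhrhrhhhrhrhhh · rhhhrhrhhhrhhhrh gives term 8.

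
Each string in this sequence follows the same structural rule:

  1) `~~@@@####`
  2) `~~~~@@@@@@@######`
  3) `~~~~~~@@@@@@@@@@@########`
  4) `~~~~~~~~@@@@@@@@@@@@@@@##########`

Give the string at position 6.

Term n consists of 2n ~'s, followed by 4n-1 @'s, followed by 2n+2 #'s (n = 1, 2, …).
For term 6, n = 6, so the run lengths are 12, 23, 14.

~~~~~~~~~~~~@@@@@@@@@@@@@@@@@@@@@@@##############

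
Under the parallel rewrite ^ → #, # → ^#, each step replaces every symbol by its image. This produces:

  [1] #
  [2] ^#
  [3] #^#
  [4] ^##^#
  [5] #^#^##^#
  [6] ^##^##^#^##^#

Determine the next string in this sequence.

#^#^##^#^##^##^#^##^#

Replace each of the 13 characters of ^##^##^#^##^# in place — # ^# ^# # ^# ^# # ^# # ^# ^# # ^# — and concatenate.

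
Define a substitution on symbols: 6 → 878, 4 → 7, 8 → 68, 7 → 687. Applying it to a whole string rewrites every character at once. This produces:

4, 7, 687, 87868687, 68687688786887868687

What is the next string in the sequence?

Replace each of the 20 characters of 68687688786887868687 in place — 878 68 878 68 687 878 68 68 687 68 878 68 68 687 68 878 68 878 68 687 — and concatenate.

87868878686878786868687688786868687688786887868687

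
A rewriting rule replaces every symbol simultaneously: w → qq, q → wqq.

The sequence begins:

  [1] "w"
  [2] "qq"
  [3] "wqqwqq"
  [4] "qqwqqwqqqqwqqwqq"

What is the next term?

φ(qqwqqwqqqqwqqwqq) expands symbol-by-symbol to wqq wqq qq wqq wqq qq wqq wqq wqq wqq qq wqq wqq qq wqq wqq; joining the 16 pieces gives the next term.

wqqwqqqqwqqwqqqqwqqwqqwqqwqqqqwqqwqqqqwqqwqq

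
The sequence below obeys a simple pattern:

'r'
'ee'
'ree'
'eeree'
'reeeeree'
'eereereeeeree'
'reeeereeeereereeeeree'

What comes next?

This is a Fibonacci-style word recurrence s(k) = s(k−2)·s(k−1): e.g. r·ee = ree.
So term 8 is eereereeeeree·reeeereeeereereeeeree.

eereereeeereereeeereeeereereeeeree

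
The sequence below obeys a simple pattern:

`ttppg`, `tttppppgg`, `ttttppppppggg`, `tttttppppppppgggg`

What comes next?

Each string has the form t^{n+1} p^{2n} g^{n} (n = 1, 2, …).
Setting n = 5 gives 6, 10, 5 characters in each block.

ttttttppppppppppggggg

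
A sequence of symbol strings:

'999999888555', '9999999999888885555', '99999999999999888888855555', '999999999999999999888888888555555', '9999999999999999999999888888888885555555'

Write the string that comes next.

Each string has the form 9^{4n+2} 8^{2n+1} 5^{n+2} (n = 1, 2, …).
For the next term, n = 6, so the run lengths are 26, 13, 8.

99999999999999999999999999888888888888855555555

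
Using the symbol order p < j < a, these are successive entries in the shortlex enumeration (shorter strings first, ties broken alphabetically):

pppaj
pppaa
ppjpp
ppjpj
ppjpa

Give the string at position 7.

ppjjj

Advancing 2 positions from ppjpa through ppjpa → ppjjp reaches term 7.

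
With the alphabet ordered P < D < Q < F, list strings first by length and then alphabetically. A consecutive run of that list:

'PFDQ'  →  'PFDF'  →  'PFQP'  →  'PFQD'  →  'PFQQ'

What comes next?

Find the rightmost character of PFQQ below F, bump it to the next letter, and reset everything to its right to P.

PFQF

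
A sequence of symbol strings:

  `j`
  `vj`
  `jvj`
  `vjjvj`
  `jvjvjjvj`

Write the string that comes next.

Each term (from the third on) is the two preceding terms concatenated in order: term 3 = j·vj = jvj.
The next term joins vjjvj and jvjvjjvj.

vjjvjjvjvjjvj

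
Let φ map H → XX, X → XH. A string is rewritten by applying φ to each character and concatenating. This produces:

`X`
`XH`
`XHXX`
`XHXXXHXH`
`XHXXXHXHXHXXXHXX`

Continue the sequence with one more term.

XHXXXHXHXHXXXHXXXHXXXHXHXHXXXHXH

Replace each of the 16 characters of XHXXXHXHXHXXXHXX in place — XH XX XH XH XH XX XH XX XH XX XH XH XH XX XH XH — and concatenate.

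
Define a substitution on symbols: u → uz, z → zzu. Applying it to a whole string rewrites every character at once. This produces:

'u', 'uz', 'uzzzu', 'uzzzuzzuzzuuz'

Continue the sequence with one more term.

Replace each of the 13 characters of uzzzuzzuzzuuz in place — uz zzu zzu zzu uz zzu zzu uz zzu zzu uz uz zzu — and concatenate.

uzzzuzzuzzuuzzzuzzuuzzzuzzuuzuzzzu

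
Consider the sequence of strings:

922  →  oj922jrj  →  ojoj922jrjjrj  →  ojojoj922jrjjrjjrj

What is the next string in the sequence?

ojojojoj922jrjjrjjrjjrj

Every step adds oj to the front and jrj to the end of the previous string.
So the next term is oj·ojojoj922jrjjrjjrj·jrj.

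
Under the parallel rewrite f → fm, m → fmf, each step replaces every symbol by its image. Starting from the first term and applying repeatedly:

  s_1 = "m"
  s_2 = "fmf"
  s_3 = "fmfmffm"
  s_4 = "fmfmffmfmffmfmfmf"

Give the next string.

Replace each of the 17 characters of fmfmffmfmffmfmfmf in place — fm fmf fm fmf fm fm fmf fm fmf fm fm fmf fm fmf fm fmf fm — and concatenate.

fmfmffmfmffmfmfmffmfmffmfmfmffmfmffmfmffm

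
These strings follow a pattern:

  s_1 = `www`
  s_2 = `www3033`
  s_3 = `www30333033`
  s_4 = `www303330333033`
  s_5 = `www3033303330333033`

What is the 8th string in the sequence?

www3033303330333033303330333033

The strings grow by a fixed suffix 3033 each time.
From www3033303330333033, 3 further steps: www3033303330333033 → www30333033303330333033 → www303330333033303330333033 → (answer).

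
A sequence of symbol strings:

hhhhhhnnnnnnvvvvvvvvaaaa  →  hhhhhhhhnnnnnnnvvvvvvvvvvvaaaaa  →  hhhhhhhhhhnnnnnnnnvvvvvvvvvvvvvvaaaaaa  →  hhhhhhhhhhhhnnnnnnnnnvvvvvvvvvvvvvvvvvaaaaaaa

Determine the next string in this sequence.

hhhhhhhhhhhhhhnnnnnnnnnnvvvvvvvvvvvvvvvvvvvvaaaaaaaa

The n-th term is 2n h's then n+3 n's then 3n-1 v's then n+1 a's, where the shown terms are n = 3, 4, 5, 6.
For the next term, n = 7, so the run lengths are 14, 10, 20, 8.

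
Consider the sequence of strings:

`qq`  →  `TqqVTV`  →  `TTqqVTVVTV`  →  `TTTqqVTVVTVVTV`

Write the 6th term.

TTTTTqqVTVVTVVTVVTVVTV

Every step adds T to the front and VTV to the end of the previous string.
From TTTqqVTVVTVVTV, 2 further steps: TTTqqVTVVTVVTV → TTTTqqVTVVTVVTVVTV → (answer).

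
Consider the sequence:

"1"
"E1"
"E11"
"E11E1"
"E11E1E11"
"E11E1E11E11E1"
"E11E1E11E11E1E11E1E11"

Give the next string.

E11E1E11E11E1E11E1E11E11E1E11E11E1

From term 3 onward, concatenate the last term with the second-to-last: E1·1 = E11, E11·E1 = E11E1, …
So term 8 is E11E1E11E11E1E11E1E11·E11E1E11E11E1.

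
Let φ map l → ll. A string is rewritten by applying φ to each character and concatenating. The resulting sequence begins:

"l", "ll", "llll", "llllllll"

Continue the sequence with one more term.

Rewriting each symbol of llllllll: l→ll, l→ll, l→ll, l→ll, l→ll, l→ll, l→ll, l→ll, which concatenates to ll ll ll ll ll ll ll ll.

llllllllllllllll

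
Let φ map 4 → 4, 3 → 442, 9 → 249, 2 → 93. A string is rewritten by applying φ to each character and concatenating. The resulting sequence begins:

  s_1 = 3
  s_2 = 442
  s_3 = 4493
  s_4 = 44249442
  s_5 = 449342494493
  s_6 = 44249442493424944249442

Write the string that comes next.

Rewriting the 23 symbols of 44249442493424944249442 one by one yields 4 4 93 4 249 4 4 93 4 249 442 4 93 4 249 4 4 93 4 249 4 4 93; concatenated:

44934249449342494424934249449342494493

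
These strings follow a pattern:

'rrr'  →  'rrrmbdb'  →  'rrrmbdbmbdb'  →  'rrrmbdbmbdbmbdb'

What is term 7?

The strings grow by a fixed suffix mbdb each time.
From rrrmbdbmbdbmbdb, 3 further steps: rrrmbdbmbdbmbdb → rrrmbdbmbdbmbdbmbdb → rrrmbdbmbdbmbdbmbdbmbdb → (answer).

rrrmbdbmbdbmbdbmbdbmbdbmbdb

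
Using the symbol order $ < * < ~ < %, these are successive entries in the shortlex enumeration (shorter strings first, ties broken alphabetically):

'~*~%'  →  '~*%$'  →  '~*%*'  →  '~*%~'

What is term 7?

Continuing the enumeration 3 steps past ~*%~: ~*%~ → ~*%% → ~~$$ → (answer).

~~$*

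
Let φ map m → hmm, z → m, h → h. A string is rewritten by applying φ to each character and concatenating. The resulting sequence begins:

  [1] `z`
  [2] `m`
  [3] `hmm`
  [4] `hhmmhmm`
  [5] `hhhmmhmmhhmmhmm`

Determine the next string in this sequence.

hhhhmmhmmhhmmhmmhhhmmhmmhhmmhmm

Replace each of the 15 characters of hhhmmhmmhhmmhmm in place — h h h hmm hmm h hmm hmm h h hmm hmm h hmm hmm — and concatenate.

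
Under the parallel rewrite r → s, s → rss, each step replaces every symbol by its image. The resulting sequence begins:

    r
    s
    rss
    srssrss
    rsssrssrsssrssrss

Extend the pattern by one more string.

φ(rsssrssrsssrssrss) expands symbol-by-symbol to s rss rss rss s rss rss s rss rss rss s rss rss s rss rss; joining the 17 pieces gives the next term.

srssrssrsssrssrsssrssrssrsssrssrsssrssrss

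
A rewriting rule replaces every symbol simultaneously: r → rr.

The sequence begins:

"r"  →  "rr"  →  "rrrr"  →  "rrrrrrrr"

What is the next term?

rrrrrrrrrrrrrrrr

Expanding rrrrrrrr: r→rr, r→rr, r→rr, r→rr, r→rr, r→rr, r→rr, r→rr. Concatenated: rr rr rr rr rr rr rr rr.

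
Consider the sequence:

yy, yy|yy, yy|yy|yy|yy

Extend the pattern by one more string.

Each string is two copies of the previous one joined by '|'.
One more doubling of yy|yy|yy|yy gives the answer.

yy|yy|yy|yy|yy|yy|yy|yy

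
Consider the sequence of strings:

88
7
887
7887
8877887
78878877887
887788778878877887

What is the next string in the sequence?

78878877887887788778878877887

From term 3 onward, concatenate the second-to-last term with the last: 88·7 = 887, 7·887 = 7887, …
So term 8 is 78878877887·887788778878877887.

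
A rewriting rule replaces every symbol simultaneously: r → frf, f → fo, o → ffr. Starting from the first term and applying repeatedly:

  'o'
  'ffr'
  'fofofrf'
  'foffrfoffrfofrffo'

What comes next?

Replace each of the 17 characters of foffrfoffrfofrffo in place — fo ffr fo fo frf fo ffr fo fo frf fo ffr fo frf fo fo ffr — and concatenate.

foffrfofofrffoffrfofofrffoffrfofrffofoffr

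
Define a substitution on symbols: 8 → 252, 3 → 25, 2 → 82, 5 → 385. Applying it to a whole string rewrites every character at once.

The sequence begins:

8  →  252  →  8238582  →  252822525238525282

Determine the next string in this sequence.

Rewriting the 18 symbols of 252822525238525282 one by one yields 82 385 82 252 82 82 385 82 385 82 25 252 385 82 385 82 252 82; concatenated:

82385822528282385823858225252385823858225282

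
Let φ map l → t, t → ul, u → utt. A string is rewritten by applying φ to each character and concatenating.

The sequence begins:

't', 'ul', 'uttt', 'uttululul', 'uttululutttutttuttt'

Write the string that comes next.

Rewriting the 19 symbols of uttululutttutttuttt one by one yields utt ul ul utt t utt t utt ul ul ul utt ul ul ul utt ul ul ul; concatenated:

uttululutttutttuttulululuttulululuttululul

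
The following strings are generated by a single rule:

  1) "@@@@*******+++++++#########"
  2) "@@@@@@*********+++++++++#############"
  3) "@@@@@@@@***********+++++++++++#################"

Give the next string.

@@@@@@@@@@*************+++++++++++++#####################

The n-th term is 2n @'s then 2n+3 *'s then 2n+3 +'s then 4n+1 #'s, where the shown terms are n = 2, 3, 4.
For the next term, n = 5, so the run lengths are 10, 13, 13, 21.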